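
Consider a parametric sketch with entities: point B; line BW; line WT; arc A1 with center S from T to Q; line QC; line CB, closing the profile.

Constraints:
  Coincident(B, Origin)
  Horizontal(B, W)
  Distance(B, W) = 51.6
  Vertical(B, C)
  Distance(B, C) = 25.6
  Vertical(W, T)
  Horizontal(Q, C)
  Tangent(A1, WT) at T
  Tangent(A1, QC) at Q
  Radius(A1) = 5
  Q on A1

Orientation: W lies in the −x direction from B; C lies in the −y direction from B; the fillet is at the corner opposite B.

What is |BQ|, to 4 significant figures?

53.17

B is at the origin; BW is horizontal with |BW| = 51.6 and W on the −x side, so W = (-51.60, 0.000). B and C share the same x with |BC| = 25.6 and C on the −y side, so C = (0.000, -25.60). The virtual corner opposite B is at (-51.60, -25.60). Tangency of A1 to WT means the radius ST is perpendicular to WT and since A1 is tangent to QC there, SQ ⟂ QC, with radius 5.0, so the center S sits 5.0 in from both sides at S = (-46.60, -20.60). That places the tangent points at T = (-51.60, -20.60) on WT and Q = (-46.60, -25.60) on QC. Then |BQ| = |Q − B| = 53.17.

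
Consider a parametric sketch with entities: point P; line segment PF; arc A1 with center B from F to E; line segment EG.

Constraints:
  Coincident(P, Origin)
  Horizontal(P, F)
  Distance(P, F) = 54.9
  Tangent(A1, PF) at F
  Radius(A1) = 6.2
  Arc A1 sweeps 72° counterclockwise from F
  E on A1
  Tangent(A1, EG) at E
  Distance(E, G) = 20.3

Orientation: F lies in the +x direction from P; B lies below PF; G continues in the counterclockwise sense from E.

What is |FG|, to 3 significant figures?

26.5

P is at the origin; PF is horizontal with |PF| = 54.9 and F on the +x side, so F = (54.9, 0.00). The tangent condition forces BF to be normal to PF, so B = F + (0, -6.2) = (54.9, -6.20). On A1, F sits at bearing 90° from B; a 72° counterclockwise sweep puts E at bearing 162°, so E = B + 6.2·(cos 162°, sin 162°) = (49.0, -4.28). A1 meets EG tangentially, so BE is at right angles to EG, so EG runs along (−sin 162°, cos 162°); with |EG| = 20.3, G = (42.7, -23.6). Then |FG| = |G − F| = 26.5.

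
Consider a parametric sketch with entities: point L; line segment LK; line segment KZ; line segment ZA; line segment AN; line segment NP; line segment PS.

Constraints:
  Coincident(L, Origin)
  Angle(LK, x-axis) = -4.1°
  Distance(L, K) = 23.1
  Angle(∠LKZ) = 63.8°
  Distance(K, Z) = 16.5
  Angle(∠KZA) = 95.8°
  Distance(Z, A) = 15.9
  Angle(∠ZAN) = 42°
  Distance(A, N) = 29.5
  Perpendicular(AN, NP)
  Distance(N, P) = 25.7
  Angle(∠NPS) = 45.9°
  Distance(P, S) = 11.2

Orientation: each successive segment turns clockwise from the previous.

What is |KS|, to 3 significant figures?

18.5

L is at the origin; LK runs at -4.1° with length 23.1, so K = (23.0, -1.65). ∠LKZ = 63.8° gives KZ at -120° from the x-axis; with |KZ| = 16.5, Z = (14.7, -15.9). ∠KZA = 95.8° gives ZA at 156° from the x-axis; with |ZA| = 15.9, A = (0.248, -9.30). ∠ZAN = 42.0° gives AN at 17.5° from the x-axis; with |AN| = 29.5, N = (28.4, -0.433). AN is perpendicular to NP, so NP runs at -72.5°; with |NP| = 25.7, P = (36.1, -24.9). ∠NPS = 45.9° gives PS at 153° from the x-axis; with |PS| = 11.2, S = (26.1, -19.9). Then |KS| = |S − K| = 18.5.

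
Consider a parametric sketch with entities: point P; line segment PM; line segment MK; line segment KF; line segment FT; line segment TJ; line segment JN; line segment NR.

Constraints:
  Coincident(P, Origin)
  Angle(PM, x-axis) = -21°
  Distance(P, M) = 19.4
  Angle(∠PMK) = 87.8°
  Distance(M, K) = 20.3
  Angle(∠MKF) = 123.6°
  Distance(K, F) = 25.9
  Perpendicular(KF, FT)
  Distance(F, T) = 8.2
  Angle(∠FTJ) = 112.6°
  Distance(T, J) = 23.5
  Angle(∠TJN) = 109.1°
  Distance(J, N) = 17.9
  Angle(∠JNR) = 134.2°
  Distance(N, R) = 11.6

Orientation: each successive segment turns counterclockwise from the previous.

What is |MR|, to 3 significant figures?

25.0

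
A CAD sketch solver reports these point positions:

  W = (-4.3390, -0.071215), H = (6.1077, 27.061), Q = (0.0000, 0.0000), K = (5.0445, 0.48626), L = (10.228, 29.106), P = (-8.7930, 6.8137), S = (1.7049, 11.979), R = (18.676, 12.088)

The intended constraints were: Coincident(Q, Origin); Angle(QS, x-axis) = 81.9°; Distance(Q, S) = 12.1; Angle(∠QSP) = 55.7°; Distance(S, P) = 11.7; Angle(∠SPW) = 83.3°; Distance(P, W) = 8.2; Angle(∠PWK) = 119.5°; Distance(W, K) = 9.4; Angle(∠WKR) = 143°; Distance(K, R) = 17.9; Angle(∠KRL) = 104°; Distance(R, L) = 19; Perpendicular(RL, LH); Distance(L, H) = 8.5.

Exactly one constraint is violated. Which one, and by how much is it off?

Distance(L, H) = 8.5 — off by 3.90.

Q = (0.00, 0.00) ✓; QS at 81.90° ✓; |QS| = 12.10 ✓; ∠QSP = 55.70° ✓; |SP| = 11.70 ✓; ∠SPW = 83.30° ✓; |PW| = 8.200 ✓; ∠PWK = 119.5° ✓; |WK| = 9.400 ✓; ∠WKR = 143.0° ✓; |KR| = 17.90 ✓; ∠KRL = 104.0° ✓; |RL| = 19.00 ✓; ∠(RL, LH) = 90.00° ✓; |LH| = 4.600 ✗.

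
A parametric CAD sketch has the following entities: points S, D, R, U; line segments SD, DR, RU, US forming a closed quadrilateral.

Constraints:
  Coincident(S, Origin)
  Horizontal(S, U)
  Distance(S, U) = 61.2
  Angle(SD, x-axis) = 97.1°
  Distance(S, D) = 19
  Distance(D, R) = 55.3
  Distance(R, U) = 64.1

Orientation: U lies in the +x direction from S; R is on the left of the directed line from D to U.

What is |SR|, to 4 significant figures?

68.91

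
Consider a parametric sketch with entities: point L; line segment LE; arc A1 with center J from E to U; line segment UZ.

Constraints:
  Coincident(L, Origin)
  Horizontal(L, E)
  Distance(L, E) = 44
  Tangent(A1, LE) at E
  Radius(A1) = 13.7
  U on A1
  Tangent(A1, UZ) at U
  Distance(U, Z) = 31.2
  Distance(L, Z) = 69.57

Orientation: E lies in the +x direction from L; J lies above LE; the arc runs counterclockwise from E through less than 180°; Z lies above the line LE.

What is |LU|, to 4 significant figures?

59.73

Checks: |JU| = 13.70 ✓; ∠(JU, UZ) = 90.00° ✓; |UZ| = 31.20 ✓; |LZ| = 69.57 ✓.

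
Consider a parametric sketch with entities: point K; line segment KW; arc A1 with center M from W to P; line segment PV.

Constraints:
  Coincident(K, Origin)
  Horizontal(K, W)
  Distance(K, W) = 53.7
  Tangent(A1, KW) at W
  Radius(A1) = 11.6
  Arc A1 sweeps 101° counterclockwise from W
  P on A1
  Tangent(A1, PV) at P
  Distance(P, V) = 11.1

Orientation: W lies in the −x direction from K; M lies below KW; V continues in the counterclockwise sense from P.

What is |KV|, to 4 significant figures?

67.64

On A1, W sits at bearing 90° from M; a 101° counterclockwise sweep puts P at bearing 191°, so P = M + 11.6·(cos 191°, sin 191°) = (-65.09, -13.81). Tangency of A1 to PV means the radius MP is perpendicular to PV, so PV runs along (−sin 191°, cos 191°); with |PV| = 11.1, V = (-62.97, -24.71). Then |KV| = |V − K| = 67.64.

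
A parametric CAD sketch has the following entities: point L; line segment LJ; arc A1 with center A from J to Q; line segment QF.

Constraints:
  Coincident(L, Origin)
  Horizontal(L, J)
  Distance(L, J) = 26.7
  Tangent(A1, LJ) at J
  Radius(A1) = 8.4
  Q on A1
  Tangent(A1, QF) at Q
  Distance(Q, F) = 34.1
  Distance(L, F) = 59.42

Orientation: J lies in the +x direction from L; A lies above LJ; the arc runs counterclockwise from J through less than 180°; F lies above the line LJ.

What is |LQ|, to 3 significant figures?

35.1

L is at the origin; LJ is horizontal with |LJ| = 26.7 and J on the +x side, so J = (26.7, 0.00). Tangency of A1 to LJ means the radius AJ is perpendicular to LJ, so A = J + (0, 8.4) = (26.7, 8.40). Since AQ ⟂ QF (tangency), |AF| = √(8.4² + 34.1²) = 35.1 regardless of where Q sits on A1. So F lies on both circle(L, 59.42) and circle(A, 35.1); the above-LJ intersection is F = (45.8, 37.9). Q is the foot of the tangent from F: Q = (34.6, 5.66).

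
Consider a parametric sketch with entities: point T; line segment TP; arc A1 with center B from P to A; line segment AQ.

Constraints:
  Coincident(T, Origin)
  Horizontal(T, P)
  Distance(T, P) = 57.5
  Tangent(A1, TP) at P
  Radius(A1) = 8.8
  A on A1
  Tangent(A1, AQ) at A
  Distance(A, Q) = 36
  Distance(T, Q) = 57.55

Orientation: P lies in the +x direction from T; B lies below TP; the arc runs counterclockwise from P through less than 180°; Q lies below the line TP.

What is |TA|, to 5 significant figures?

49.423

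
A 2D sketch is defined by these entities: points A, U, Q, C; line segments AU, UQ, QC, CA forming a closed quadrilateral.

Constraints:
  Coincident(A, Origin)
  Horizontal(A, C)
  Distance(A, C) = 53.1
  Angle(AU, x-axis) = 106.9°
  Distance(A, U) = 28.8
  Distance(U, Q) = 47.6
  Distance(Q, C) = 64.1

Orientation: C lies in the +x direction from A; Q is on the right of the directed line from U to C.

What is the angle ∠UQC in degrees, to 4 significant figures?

72.49°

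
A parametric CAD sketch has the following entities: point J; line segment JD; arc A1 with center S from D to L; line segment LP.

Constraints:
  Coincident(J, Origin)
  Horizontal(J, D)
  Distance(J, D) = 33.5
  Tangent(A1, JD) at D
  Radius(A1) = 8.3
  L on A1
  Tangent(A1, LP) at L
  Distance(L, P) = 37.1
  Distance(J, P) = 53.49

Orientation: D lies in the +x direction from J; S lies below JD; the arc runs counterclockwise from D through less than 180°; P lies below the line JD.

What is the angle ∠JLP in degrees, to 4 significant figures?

112.9°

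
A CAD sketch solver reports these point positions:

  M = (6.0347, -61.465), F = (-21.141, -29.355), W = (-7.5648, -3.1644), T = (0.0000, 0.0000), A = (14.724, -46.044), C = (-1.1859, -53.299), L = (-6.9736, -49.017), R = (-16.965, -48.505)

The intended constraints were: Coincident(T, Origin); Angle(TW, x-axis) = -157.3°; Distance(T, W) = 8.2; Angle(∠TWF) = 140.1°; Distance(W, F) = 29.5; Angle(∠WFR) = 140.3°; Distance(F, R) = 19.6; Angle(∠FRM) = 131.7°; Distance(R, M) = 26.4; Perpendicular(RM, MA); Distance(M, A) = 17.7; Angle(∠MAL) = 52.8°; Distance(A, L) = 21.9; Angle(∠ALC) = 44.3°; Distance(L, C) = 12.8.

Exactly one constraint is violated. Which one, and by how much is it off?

Distance(L, C) = 12.8 — off by 5.60.

T = (0.00, 0.00) ✓; TW at -157.3° ✓; |TW| = 8.200 ✓; ∠TWF = 140.1° ✓; |WF| = 29.50 ✓; ∠WFR = 140.3° ✓; |FR| = 19.60 ✓; ∠FRM = 131.7° ✓; |RM| = 26.40 ✓; ∠(RM, MA) = 90.00° ✓; |MA| = 17.70 ✓; ∠MAL = 52.80° ✓; |AL| = 21.90 ✓; ∠ALC = 44.30° ✓; |LC| = 7.200 ✗.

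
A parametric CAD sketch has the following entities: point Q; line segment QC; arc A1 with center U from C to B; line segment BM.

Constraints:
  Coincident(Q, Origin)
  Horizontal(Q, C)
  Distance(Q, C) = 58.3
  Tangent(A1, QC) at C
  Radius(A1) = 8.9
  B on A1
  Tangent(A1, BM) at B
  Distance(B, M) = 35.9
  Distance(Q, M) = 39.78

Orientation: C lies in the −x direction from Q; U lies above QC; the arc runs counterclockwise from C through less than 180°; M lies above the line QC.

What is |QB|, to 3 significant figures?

51.9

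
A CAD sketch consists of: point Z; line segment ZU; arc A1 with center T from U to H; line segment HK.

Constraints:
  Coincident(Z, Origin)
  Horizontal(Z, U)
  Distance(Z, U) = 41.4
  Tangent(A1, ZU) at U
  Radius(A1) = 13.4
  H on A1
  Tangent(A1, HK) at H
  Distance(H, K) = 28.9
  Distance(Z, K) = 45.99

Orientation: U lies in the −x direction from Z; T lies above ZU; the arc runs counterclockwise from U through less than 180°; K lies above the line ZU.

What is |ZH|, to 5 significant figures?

30.314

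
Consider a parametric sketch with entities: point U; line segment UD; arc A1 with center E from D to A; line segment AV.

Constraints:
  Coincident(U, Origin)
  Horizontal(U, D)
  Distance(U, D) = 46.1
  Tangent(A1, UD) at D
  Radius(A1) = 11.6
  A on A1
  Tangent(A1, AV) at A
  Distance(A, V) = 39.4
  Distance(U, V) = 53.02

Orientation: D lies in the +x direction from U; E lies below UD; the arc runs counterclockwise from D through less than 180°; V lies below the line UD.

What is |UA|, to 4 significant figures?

35.94

Checks: ∠(ED, DU) = 90.00° ✓; |ED| = 11.60 ✓; |EA| = 11.60 ✓; ∠(EA, AV) = 90.00° ✓; |AV| = 39.40 ✓; |UV| = 53.02 ✓.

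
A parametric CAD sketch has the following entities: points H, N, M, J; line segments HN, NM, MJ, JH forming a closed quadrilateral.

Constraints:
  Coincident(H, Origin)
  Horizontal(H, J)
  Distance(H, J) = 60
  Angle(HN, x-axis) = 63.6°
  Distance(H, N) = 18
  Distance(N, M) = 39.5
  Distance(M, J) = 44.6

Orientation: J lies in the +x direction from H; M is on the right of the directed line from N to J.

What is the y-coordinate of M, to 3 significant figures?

-21.3

H is at the origin; H and J share the same y with |HJ| = 60.0 and J in +x, so J = (60.0, 0). HN runs at 63.6° with |HN| = 18.0, so N = (8.00, 16.1). M is determined by |NM| = 39.5 and |MJ| = 44.6 together: it lies at the intersection of circle(N, 39.5) and circle(J, 44.6). With |NJ| = 54.4, the foot of the radical line on NJ is 23.3 from N and the perpendicular offset is √(39.5² − 23.3²) = 31.9. Taking the right-of-NJ solution: M = (20.8, -21.3).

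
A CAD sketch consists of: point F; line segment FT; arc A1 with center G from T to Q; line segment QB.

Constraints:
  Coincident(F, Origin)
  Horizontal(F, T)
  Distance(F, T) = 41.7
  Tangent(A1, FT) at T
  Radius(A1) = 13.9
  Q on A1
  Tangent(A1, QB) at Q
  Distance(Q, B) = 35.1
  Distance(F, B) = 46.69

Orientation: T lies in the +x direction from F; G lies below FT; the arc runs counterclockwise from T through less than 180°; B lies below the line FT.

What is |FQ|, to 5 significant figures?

30.058

F is at the origin; FT is horizontal with |FT| = 41.7 and T on the +x side, so T = (41.700, 0.0000). A1 meets FT tangentially, so GT is at right angles to FT, so G = T + (0, -13.9) = (41.700, -13.900). Since GQ ⟂ QB (tangency), |GB| = √(13.9² + 35.1²) = 37.752 regardless of where Q sits on A1. So B lies on both circle(F, 46.69) and circle(G, 37.752); the below-FT intersection is B = (17.833, -43.150). Q is the foot of the tangent from B: Q = (28.451, -9.6950).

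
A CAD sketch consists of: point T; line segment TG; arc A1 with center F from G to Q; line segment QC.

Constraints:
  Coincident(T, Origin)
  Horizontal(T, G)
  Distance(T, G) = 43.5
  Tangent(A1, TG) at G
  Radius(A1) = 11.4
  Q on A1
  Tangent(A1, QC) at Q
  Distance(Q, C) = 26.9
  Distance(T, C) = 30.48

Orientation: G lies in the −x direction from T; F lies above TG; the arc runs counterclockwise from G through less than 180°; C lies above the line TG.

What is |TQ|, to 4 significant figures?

34.95

Checks: T = (0.00, 0.00) ✓; |FQ| = 11.40 ✓; ∠(FQ, QC) = 90.00° ✓; |QC| = 26.90 ✓; |TC| = 30.48 ✓.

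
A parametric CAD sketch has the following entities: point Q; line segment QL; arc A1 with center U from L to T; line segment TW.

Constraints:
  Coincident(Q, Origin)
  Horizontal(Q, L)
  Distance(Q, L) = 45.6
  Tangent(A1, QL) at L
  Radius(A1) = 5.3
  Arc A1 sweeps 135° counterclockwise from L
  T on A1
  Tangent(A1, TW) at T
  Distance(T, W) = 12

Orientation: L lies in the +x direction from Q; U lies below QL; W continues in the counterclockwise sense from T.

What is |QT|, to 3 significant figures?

42.8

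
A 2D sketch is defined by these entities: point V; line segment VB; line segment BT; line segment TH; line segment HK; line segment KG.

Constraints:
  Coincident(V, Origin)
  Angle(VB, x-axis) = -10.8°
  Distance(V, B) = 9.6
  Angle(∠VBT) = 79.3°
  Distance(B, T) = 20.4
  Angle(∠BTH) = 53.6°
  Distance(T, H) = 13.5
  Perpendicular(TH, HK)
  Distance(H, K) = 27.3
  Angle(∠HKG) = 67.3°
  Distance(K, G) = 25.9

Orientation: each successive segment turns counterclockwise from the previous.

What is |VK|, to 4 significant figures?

18.64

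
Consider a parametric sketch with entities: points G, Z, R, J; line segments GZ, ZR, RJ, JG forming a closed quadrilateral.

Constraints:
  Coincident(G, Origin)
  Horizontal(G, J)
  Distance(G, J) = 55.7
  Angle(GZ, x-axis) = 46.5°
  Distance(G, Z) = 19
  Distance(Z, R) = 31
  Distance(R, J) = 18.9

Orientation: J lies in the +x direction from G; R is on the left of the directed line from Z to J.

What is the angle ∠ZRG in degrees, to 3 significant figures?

16.6°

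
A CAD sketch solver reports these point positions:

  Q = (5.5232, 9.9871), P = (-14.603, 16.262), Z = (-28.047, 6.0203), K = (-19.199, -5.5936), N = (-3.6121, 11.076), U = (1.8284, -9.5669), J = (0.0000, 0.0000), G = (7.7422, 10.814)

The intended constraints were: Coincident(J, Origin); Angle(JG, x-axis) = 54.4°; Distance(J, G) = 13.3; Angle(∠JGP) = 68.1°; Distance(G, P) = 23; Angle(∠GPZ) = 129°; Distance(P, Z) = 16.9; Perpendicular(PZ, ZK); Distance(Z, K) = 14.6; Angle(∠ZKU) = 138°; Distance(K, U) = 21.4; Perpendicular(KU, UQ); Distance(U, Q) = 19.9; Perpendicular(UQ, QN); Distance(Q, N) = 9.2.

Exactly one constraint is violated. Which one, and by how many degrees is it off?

Perpendicular(UQ, QN) — off by 3.90°.

J = (0.00, 0.00) ✓; JG at 54.40° ✓; |JG| = 13.30 ✓; ∠JGP = 68.10° ✓; |GP| = 23.00 ✓; ∠GPZ = 129.0° ✓; |PZ| = 16.90 ✓; ∠(PZ, ZK) = 90.00° ✓; |ZK| = 14.60 ✓; ∠ZKU = 138.0° ✓; |KU| = 21.40 ✓; ∠(KU, UQ) = 90.00° ✓; |UQ| = 19.90 ✓; ∠(UQ, QN) = 93.90° ✗; |QN| = 9.200 ✓.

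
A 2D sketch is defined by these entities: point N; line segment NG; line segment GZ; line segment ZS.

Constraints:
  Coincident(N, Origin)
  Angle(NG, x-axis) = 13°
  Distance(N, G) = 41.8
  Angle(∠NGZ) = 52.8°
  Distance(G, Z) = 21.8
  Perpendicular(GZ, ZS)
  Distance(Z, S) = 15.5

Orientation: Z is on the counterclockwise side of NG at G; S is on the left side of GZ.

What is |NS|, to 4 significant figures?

18.13

N is at the origin; NG runs at 13.0° with length 41.8, so G = 41.8·(cos 13.0°, sin 13.0°) = (40.73, 9.403). ∠NGZ = 52.8°, so GZ runs at 13.0° + (180° − 52.8°) = 140.2° from the x-axis; with |GZ| = 21.8, Z = G + 21.8·(cos 140.2°, sin 140.2°) = (23.98, 23.36). GZ is perpendicular to ZS; with |ZS| = 15.5 on the left of GZ, S = Z + 15.5·(-0.6401, -0.7683) = (14.06, 11.45). Then |NS| = |S − N| = 18.13.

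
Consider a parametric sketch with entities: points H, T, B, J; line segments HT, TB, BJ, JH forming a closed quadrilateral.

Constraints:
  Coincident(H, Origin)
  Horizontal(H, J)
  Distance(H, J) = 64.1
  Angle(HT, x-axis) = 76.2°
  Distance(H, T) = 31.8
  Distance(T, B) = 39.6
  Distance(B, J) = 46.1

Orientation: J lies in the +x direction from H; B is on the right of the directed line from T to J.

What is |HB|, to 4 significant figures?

19.90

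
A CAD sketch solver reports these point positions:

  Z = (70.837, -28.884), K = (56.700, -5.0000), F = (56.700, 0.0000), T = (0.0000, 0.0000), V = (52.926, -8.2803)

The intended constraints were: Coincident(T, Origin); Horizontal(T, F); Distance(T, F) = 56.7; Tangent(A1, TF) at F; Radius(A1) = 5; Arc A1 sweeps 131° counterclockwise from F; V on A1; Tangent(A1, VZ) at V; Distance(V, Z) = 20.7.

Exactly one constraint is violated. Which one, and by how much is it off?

Distance(V, Z) = 20.7 — off by 6.60.

T = (0.00, 0.00) ✓; T.y = 0.00, F.y = 0.00 ✓; |TF| = 56.70 ✓; ∠(KF, FT) = 90.00° ✓; |KF| = 5.000 ✓; bearing(K→V) − bearing(K→F) = 131.0° ✓; |KV| = 5.000 ✓; ∠(KV, VZ) = 90.00° ✓; |VZ| = 27.30 ✗.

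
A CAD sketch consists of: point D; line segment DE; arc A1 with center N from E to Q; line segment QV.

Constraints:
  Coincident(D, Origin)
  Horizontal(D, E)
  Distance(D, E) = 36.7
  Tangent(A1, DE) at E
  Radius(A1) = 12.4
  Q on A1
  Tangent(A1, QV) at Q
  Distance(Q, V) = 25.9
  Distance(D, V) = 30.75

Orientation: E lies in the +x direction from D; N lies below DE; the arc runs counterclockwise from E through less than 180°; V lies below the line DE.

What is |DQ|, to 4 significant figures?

26.78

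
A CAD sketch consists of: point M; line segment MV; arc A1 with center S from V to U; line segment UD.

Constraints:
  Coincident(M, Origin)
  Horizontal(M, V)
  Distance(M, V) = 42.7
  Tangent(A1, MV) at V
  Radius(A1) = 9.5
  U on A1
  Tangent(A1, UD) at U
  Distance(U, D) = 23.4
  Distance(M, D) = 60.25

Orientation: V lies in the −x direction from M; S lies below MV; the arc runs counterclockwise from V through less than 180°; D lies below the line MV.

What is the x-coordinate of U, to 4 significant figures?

-52.16

Checks: |MV| = 42.70 ✓; |SU| = 9.500 ✓; ∠(SU, UD) = 90.00° ✓; |UD| = 23.40 ✓; |MD| = 60.25 ✓.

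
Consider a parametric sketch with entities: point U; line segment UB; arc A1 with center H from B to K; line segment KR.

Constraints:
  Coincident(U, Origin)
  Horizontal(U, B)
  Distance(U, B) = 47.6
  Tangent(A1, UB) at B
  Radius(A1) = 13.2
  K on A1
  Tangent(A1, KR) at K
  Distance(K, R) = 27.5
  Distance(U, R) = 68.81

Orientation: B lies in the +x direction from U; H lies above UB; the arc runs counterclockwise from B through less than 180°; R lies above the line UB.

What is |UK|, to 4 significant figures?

62.59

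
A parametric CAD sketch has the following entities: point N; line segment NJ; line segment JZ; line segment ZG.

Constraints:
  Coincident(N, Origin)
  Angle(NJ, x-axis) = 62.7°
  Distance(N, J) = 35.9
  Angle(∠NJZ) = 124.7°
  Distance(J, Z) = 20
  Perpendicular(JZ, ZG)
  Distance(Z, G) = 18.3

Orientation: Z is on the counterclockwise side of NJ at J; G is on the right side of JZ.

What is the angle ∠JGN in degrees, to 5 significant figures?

7.3203°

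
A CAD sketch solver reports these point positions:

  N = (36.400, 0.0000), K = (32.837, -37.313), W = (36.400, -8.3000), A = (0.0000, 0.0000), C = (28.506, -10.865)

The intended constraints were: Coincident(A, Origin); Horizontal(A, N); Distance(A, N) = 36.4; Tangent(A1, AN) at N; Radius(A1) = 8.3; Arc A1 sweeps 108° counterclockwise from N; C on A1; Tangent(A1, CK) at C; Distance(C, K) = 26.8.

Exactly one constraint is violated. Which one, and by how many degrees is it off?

Tangent(A1, CK) at C — off by 8.70°.

A = (0.00, 0.00) ✓; A.y = 0.00, N.y = 0.00 ✓; |AN| = 36.40 ✓; ∠(WN, NA) = 90.00° ✓; |WN| = 8.300 ✓; bearing(W→C) − bearing(W→N) = 108.0° ✓; |WC| = 8.300 ✓; ∠(WC, CK) = 98.70° ✗; |CK| = 26.80 ✓.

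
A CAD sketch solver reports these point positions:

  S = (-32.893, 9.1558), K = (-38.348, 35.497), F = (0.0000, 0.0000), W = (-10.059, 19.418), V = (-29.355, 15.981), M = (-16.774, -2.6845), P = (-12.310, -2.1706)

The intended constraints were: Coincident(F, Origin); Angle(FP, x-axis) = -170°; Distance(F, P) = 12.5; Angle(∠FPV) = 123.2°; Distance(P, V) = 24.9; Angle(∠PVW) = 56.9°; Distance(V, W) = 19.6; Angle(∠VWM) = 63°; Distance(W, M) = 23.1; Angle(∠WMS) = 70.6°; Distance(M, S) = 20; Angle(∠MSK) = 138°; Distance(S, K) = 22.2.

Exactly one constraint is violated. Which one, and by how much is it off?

Distance(S, K) = 22.2 — off by 4.70.

F = (0.00, 0.00) ✓; FP at -170.0° ✓; |FP| = 12.50 ✓; ∠FPV = 123.2° ✓; |PV| = 24.90 ✓; ∠PVW = 56.90° ✓; |VW| = 19.60 ✓; ∠VWM = 63.00° ✓; |WM| = 23.10 ✓; ∠WMS = 70.60° ✓; |MS| = 20.00 ✓; ∠MSK = 138.0° ✓; |SK| = 26.90 ✗.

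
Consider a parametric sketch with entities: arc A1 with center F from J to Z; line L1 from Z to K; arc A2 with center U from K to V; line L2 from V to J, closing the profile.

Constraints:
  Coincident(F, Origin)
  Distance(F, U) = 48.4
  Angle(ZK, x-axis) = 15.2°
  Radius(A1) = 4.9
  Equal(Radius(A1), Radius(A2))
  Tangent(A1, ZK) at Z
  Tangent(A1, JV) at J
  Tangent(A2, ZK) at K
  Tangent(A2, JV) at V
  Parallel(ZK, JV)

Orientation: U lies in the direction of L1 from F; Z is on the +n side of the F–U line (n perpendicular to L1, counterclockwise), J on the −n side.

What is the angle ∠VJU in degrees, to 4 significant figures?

5.781°

Tangency of A1 to both parallel lines with radius 4.9 puts Z and J at F ± 4.9·n: Z = (-1.285, 4.729), J = (1.285, -4.729). Equal radii place K and V the same way about U: K = U + 4.9·n = (45.42, 17.42), V = U − 4.9·n = (47.99, 7.961). Then cos ∠VJU = JV·JU / (|JV||JU|), giving 5.781°.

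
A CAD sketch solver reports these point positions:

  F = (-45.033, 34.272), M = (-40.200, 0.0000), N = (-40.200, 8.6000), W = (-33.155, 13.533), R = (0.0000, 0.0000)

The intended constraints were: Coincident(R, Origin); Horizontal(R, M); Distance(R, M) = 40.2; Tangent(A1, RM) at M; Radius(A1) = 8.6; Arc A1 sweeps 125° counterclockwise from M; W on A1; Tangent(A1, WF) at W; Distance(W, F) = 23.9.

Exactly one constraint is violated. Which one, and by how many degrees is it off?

Tangent(A1, WF) at W — off by 5.20°.

R = (0.00, 0.00) ✓; R.y = 0.00, M.y = 0.00 ✓; |RM| = 40.20 ✓; ∠(NM, MR) = 90.00° ✓; |NM| = 8.600 ✓; bearing(N→W) − bearing(N→M) = 125.0° ✓; |NW| = 8.600 ✓; ∠(NW, WF) = 95.20° ✗; |WF| = 23.90 ✓.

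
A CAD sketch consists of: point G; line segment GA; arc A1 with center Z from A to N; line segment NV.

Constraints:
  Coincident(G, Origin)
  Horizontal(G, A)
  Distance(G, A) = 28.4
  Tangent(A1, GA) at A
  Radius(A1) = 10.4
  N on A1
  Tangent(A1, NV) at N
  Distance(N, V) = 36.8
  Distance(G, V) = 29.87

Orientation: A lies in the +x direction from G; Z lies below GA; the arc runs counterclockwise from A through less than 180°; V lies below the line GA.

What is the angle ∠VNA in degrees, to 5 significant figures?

157.13°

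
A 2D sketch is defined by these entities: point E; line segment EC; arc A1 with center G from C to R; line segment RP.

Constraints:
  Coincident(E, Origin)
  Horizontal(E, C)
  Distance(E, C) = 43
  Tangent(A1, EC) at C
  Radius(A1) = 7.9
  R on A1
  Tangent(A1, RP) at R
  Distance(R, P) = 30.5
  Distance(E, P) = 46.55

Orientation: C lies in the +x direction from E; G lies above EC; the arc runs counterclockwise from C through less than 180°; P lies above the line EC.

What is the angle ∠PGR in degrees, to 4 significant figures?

75.48°

Checks: |GC| = 7.900 ✓; |GR| = 7.900 ✓; ∠(GR, RP) = 90.00° ✓; |RP| = 30.50 ✓; |EP| = 46.55 ✓.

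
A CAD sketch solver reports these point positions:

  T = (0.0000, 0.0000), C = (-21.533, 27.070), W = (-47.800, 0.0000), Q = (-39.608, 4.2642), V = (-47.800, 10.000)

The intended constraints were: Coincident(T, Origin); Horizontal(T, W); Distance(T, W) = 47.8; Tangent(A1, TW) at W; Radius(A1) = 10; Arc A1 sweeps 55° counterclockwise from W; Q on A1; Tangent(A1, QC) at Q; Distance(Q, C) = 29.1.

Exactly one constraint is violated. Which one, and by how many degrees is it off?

Tangent(A1, QC) at Q — off by 3.40°.

T = (0.00, 0.00) ✓; T.y = 0.00, W.y = 0.00 ✓; |TW| = 47.80 ✓; ∠(VW, WT) = 90.00° ✓; |VW| = 10.00 ✓; bearing(V→Q) − bearing(V→W) = 55.00° ✓; |VQ| = 10.00 ✓; ∠(VQ, QC) = 93.40° ✗; |QC| = 29.10 ✓.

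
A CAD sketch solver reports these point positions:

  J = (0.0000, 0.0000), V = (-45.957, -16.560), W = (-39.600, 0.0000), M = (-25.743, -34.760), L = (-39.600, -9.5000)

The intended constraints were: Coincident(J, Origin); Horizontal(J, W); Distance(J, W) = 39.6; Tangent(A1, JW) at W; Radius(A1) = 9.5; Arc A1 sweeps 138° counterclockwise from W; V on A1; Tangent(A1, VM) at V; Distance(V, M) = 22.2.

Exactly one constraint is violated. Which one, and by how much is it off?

Distance(V, M) = 22.2 — off by 5.00.

J = (0.00, 0.00) ✓; J.y = 0.00, W.y = 0.00 ✓; |JW| = 39.60 ✓; ∠(LW, WJ) = 90.00° ✓; |LW| = 9.500 ✓; bearing(L→V) − bearing(L→W) = 138.0° ✓; |LV| = 9.500 ✓; ∠(LV, VM) = 90.00° ✓; |VM| = 27.20 ✗.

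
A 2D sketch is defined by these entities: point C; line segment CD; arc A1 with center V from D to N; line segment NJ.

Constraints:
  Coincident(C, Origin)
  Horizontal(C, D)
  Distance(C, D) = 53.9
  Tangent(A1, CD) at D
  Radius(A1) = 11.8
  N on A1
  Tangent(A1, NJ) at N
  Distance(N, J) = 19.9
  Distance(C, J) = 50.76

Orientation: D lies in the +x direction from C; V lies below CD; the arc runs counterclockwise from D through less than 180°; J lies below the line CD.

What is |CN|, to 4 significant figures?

43.51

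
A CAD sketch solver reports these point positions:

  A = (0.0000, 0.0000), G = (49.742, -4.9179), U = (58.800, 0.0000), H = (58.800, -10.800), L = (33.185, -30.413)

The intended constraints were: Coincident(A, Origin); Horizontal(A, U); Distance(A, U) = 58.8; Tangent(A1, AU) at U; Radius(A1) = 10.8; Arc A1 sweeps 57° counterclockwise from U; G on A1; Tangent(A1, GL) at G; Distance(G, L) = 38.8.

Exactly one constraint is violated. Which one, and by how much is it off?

Distance(G, L) = 38.8 — off by 8.40.

A = (0.00, 0.00) ✓; A.y = 0.00, U.y = 0.00 ✓; |AU| = 58.80 ✓; ∠(HU, UA) = 90.00° ✓; |HU| = 10.80 ✓; bearing(H→G) − bearing(H→U) = 57.00° ✓; |HG| = 10.80 ✓; ∠(HG, GL) = 90.00° ✓; |GL| = 30.40 ✗.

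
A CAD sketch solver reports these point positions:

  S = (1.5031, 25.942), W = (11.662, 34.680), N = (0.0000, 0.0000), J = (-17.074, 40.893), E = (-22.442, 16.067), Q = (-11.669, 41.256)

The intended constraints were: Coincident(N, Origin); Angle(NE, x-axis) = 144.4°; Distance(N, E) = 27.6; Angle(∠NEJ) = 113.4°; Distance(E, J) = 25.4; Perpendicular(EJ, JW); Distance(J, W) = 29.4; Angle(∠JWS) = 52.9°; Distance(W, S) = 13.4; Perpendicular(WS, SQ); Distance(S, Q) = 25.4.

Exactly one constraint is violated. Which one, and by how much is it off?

Distance(S, Q) = 25.4 — off by 5.20.

N = (0.00, 0.00) ✓; NE at 144.4° ✓; |NE| = 27.60 ✓; ∠NEJ = 113.4° ✓; |EJ| = 25.40 ✓; ∠(EJ, JW) = 90.00° ✓; |JW| = 29.40 ✓; ∠JWS = 52.90° ✓; |WS| = 13.40 ✓; ∠(WS, SQ) = 90.00° ✓; |SQ| = 20.20 ✗.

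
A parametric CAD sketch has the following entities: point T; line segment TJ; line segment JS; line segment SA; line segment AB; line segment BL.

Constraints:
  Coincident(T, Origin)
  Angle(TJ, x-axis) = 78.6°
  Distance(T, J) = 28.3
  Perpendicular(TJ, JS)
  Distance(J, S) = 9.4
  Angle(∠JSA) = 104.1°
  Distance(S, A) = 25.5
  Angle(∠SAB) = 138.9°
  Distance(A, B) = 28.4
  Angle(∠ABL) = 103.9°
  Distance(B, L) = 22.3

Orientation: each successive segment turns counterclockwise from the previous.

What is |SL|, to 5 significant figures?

53.198

T is at the origin; TJ runs at 78.6° with length 28.3, so J = (5.5937, 27.742). TJ is perpendicular to JS, so JS runs at 168.60°; with |JS| = 9.4, S = (-3.6208, 29.600). ∠JSA = 104.1° gives SA at -115.50° from the x-axis; with |SA| = 25.5, A = (-14.599, 6.5837). ∠SAB = 138.9° gives AB at -74.400° from the x-axis; with |AB| = 28.4, B = (-6.9616, -20.770). ∠ABL = 103.9° gives BL at 1.7000° from the x-axis; with |BL| = 22.3, L = (15.329, -20.109). Then |SL| = |L − S| = 53.198.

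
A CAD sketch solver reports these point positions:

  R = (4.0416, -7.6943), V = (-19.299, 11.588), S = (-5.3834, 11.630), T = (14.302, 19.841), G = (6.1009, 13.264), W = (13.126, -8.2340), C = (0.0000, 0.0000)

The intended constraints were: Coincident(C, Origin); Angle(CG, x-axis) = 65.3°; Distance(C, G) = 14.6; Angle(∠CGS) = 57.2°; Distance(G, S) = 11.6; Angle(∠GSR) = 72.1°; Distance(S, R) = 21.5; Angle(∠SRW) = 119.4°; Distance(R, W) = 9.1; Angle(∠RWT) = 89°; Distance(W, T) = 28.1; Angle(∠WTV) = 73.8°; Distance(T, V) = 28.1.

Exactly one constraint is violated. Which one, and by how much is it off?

Distance(T, V) = 28.1 — off by 6.50.

C = (0.00, 0.00) ✓; CG at 65.30° ✓; |CG| = 14.60 ✓; ∠CGS = 57.20° ✓; |GS| = 11.60 ✓; ∠GSR = 72.10° ✓; |SR| = 21.50 ✓; ∠SRW = 119.4° ✓; |RW| = 9.100 ✓; ∠RWT = 89.00° ✓; |WT| = 28.10 ✓; ∠WTV = 73.80° ✓; |TV| = 34.60 ✗.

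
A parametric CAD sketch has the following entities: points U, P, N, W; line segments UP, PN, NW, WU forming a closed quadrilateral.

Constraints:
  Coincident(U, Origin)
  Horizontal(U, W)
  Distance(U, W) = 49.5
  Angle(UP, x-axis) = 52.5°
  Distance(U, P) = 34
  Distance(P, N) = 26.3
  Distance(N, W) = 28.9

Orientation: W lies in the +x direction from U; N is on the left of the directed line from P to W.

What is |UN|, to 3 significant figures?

55.1

U is at the origin; UW is horizontal with |UW| = 49.5 and W in +x, so W = (49.5, 0). UP runs at 52.5° with |UP| = 34.0, so P = (20.7, 27.0). N is determined by |PN| = 26.3 and |NW| = 28.9 together: it lies at the intersection of circle(P, 26.3) and circle(W, 28.9). With |PW| = 39.5, the foot of the radical line on PW is 17.9 from P and the perpendicular offset is √(26.3² − 17.9²) = 19.3. Taking the left-of-PW solution: N = (46.9, 28.8).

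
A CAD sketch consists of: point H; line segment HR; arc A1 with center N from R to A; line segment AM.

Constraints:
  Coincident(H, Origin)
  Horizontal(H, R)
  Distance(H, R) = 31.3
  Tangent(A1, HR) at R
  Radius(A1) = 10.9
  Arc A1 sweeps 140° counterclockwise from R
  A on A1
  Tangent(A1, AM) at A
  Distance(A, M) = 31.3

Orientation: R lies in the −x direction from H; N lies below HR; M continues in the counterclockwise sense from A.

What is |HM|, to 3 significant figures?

41.9

On A1, R sits at bearing 90° from N; a 140° counterclockwise sweep puts A at bearing 230°, so A = N + 10.9·(cos 230°, sin 230°) = (-38.3, -19.2). A1 meets AM tangentially, so NA is at right angles to AM, so AM runs along (−sin 230°, cos 230°); with |AM| = 31.3, M = (-14.3, -39.4). Then |HM| = |M − H| = 41.9.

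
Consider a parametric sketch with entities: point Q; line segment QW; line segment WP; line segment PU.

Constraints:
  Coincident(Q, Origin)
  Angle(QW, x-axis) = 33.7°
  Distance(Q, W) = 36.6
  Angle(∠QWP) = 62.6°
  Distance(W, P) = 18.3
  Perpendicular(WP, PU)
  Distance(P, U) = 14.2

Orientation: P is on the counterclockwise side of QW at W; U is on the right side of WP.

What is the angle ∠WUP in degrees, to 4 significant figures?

52.19°

Q is at the origin; QW runs at 33.7° with length 36.6, so W = 36.6·(cos 33.7°, sin 33.7°) = (30.45, 20.31). ∠QWP = 62.6°, so WP runs at 33.7° + (180° − 62.6°) = 151.1° from the x-axis; with |WP| = 18.3, P = W + 18.3·(cos 151.1°, sin 151.1°) = (14.43, 29.15). The perpendicularity gives PU at right angles to WP; with |PU| = 14.2 on the right of WP, U = P + 14.2·(0.4833, 0.8755) = (21.29, 41.58). Then cos ∠WUP = UW·UP / (|UW||UP|), giving 52.19°.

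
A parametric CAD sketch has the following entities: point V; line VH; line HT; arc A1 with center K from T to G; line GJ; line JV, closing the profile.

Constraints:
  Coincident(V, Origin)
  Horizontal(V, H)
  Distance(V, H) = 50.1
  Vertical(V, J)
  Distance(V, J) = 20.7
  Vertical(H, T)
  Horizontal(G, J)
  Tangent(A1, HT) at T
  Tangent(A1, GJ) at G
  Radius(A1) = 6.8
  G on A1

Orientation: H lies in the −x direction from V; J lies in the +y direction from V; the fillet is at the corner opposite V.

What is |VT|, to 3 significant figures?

52.0

V is at the origin; VH is horizontal with |VH| = 50.1 and H on the −x side, so H = (-50.1, 0.00). V and J share the same x with |VJ| = 20.7 and J on the +y side, so J = (0.00, 20.7). The virtual corner opposite V is at (-50.1, 20.7). The tangent condition forces KT to be normal to HT and since A1 is tangent to GJ there, KG ⟂ GJ, with radius 6.8, so the center K sits 6.8 in from both sides at K = (-43.3, 13.9). That places the tangent points at T = (-50.1, 13.9) on HT and G = (-43.3, 20.7) on GJ. Then |VT| = |T − V| = 52.0.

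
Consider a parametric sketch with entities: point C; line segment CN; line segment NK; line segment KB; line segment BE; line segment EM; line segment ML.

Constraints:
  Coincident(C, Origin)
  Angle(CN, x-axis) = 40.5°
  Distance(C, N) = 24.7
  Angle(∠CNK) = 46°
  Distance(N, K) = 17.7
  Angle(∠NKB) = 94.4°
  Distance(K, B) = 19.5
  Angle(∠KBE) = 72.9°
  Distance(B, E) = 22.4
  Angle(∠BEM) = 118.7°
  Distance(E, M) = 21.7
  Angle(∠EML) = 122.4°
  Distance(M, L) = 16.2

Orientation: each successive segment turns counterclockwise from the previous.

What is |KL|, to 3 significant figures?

24.2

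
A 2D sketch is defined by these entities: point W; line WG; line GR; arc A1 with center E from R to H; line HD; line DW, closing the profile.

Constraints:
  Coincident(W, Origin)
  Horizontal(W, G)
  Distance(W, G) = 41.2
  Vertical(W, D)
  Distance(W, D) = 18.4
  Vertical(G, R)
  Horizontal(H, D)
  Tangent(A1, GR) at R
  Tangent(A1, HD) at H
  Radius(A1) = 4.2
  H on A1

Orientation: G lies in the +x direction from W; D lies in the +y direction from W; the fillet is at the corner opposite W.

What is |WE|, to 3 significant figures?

39.6

W is at the origin; W and G share the same y with |WG| = 41.2 and G on the +x side, so G = (41.2, 0.00). W and D share the same x with |WD| = 18.4 and D on the +y side, so D = (0.00, 18.4). The virtual corner opposite W is at (41.2, 18.4). Since A1 is tangent to GR there, ER ⟂ GR and since A1 is tangent to HD there, EH ⟂ HD, with radius 4.2, so the center E sits 4.2 in from both sides at E = (37.0, 14.2). Then |WE| = |E − W| = 39.6.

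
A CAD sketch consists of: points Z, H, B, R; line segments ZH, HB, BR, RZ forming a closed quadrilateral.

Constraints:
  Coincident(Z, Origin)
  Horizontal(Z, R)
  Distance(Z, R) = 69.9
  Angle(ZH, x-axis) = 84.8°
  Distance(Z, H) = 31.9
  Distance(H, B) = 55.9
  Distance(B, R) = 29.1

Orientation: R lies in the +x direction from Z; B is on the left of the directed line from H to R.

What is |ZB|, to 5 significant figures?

64.412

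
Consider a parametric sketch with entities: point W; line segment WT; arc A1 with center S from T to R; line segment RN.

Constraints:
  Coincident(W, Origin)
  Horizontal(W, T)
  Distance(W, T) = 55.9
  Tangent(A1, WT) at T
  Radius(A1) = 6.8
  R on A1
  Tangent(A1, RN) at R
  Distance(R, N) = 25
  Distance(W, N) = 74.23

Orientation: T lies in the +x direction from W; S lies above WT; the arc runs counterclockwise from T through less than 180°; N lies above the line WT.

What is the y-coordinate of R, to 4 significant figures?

5.304

Checks: |ST| = 6.800 ✓; |SR| = 6.800 ✓; ∠(SR, RN) = 90.00° ✓; |RN| = 25.00 ✓; |WN| = 74.23 ✓.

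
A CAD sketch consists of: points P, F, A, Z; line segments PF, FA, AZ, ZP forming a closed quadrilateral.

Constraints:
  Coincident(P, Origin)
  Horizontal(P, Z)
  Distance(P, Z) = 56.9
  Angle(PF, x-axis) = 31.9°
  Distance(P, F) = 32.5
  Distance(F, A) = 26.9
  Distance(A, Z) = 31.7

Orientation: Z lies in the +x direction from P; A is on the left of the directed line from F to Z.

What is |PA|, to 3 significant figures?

59.4

P is at the origin; PZ is horizontal with |PZ| = 56.9 and Z in +x, so Z = (56.9, 0). PF runs at 31.9° with |PF| = 32.5, so F = (27.6, 17.2). A is determined by |FA| = 26.9 and |AZ| = 31.7 together: it lies at the intersection of circle(F, 26.9) and circle(Z, 31.7). With |FZ| = 34.0, the foot of the radical line on FZ is 12.8 from F and the perpendicular offset is √(26.9² − 12.8²) = 23.6. Taking the left-of-FZ solution: A = (50.6, 31.1).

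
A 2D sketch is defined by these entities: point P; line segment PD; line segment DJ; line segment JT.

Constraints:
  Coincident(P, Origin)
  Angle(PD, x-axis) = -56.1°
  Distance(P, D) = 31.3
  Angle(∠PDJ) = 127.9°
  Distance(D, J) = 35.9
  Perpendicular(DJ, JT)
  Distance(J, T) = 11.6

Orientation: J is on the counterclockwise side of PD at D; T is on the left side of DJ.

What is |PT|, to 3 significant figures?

56.7

∠PDJ = 127.9°, so DJ runs at -56.1° + (180° − 127.9°) = -4.00° from the x-axis; with |DJ| = 35.9, J = D + 35.9·(cos -4.00°, sin -4.00°) = (53.3, -28.5). DJ ⟂ JT; with |JT| = 11.6 on the left of DJ, T = J + 11.6·(0.0698, 0.998) = (54.1, -16.9). Then |PT| = |T − P| = 56.7.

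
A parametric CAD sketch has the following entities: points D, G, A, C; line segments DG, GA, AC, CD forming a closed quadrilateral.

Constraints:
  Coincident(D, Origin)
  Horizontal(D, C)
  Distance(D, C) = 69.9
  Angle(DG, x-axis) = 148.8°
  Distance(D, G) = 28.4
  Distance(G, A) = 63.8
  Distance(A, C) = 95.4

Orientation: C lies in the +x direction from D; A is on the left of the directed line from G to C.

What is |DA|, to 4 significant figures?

71.11

Checks: DG at 148.8° ✓; |GA| = 63.80 ✓; |AC| = 95.40 ✓.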